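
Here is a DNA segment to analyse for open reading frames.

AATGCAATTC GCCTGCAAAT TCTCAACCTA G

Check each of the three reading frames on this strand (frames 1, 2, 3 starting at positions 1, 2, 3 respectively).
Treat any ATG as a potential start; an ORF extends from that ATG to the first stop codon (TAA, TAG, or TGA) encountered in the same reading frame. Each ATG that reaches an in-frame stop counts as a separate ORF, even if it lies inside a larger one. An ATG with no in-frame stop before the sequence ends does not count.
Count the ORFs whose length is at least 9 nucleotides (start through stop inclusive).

Frame 1: AAT GCA ATT CGC CTG CAA ATT CTC AAC CTA — no ATG→stop ORF.
Frame 2: ATG CAA TTC GCC TGC AAA TTC TCA ACC TAG — ATG at 2, stop TAG at 29 → 30 nt.
Frame 3: TGC AAT TCG CCT GCA AAT TCT CAA CCT — no ATG→stop ORF.
ORFs ≥ 9 nucleotides: frame 2 2–31 (30 nucleotides). Count = 1.

1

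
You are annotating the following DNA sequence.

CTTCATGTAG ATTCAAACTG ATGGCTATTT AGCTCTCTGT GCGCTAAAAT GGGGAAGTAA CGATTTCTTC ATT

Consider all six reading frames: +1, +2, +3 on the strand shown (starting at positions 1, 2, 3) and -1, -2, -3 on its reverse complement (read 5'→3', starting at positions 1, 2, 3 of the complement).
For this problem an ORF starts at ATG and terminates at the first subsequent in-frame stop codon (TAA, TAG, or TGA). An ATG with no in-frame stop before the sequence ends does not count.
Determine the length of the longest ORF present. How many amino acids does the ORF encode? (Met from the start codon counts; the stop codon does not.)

15

Reverse complement (5'→3'): AATGAAGAAATCGTTACTTCCCCATTTTAGCGCACAGAGAGCTAAATAGCCATCAGTTTGAATCTACATGAAG
Frame +1: CTT CAT GTA GAT TCA AAC TGA TGG CTA TTT AGC TCT CTG TGC GCT AAA ATG GGG AAG TAA CGA TTT CTT CAT — ATG at 49, stop TAA at 58 → 12 nt.
Frame +2: TTC ATG TAG ATT CAA ACT GAT GGC TAT TTA GCT CTC TGT GCG CTA AAA TGG GGA AGT AAC GAT TTC TTC ATT — ATG at 5, stop TAG at 8 → 6 nt.
Frame +3: TCA TGT AGA TTC AAA CTG ATG GCT ATT TAG CTC TCT GTG CGC TAA AAT GGG GAA GTA ACG ATT TCT TCA — ATG at 21, stop TAG at 30 → 12 nt.
Frame -1: AAT GAA GAA ATC GTT ACT TCC CCA TTT TAG CGC ACA GAG AGC TAA ATA GCC ATC AGT TTG AAT CTA CAT GAA — no ATG→stop ORF.
Frame -2: ATG AAG AAA TCG TTA CTT CCC CAT TTT AGC GCA CAG AGA GCT AAA TAG CCA TCA GTT TGA ATC TAC ATG AAG — ATG at 2, stop TAG at 47 → 48 nt.
Frame -3: TGA AGA AAT CGT TAC TTC CCC ATT TTA GCG CAC AGA GAG CTA AAT AGC CAT CAG TTT GAA TCT ACA TGA — no ATG→stop ORF.
Longest: frame -2, positions 2–49, 48 nt = 16 codons = 15 aa. → 15 amino acids.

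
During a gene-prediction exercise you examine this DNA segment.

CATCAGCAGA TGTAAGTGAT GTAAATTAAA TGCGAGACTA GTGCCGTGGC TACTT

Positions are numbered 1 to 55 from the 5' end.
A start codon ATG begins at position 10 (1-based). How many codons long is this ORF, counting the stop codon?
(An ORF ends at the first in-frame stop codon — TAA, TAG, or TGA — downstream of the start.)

Codons from position 10: ATG (10–12), TAA (13–15).
TAA is the first in-frame stop; that's 2 codons including the stop.

2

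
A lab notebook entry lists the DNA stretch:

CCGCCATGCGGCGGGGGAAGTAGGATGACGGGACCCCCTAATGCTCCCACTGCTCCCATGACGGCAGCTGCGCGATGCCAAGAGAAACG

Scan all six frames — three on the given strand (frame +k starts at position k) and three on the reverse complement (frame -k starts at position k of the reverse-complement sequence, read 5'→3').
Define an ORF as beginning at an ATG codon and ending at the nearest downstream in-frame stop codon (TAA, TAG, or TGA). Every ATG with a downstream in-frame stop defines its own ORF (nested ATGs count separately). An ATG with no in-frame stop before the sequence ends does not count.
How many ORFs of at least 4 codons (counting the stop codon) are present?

2

Reverse complement (5'→3'): CGTTTCTCTTGGCATCGCGCAGCTGCCGTCATGGGAGCAGTGGGAGCATTAGGGGGTCCCGTCATCCTACTTCCCCCGCCGCATGGCGG
Frame +1: CCG CCA TGC GGC GGG GGA AGT AGG ATG ACG GGA CCC CCT AAT GCT CCC ACT GCT CCC ATG ACG GCA GCT GCG CGA TGC CAA GAG AAA — no ATG→stop ORF.
Frame +2: CGC CAT GCG GCG GGG GAA GTA GGA TGA CGG GAC CCC CTA ATG CTC CCA CTG CTC CCA TGA CGG CAG CTG CGC GAT GCC AAG AGA AAC — ATG at 41, stop TGA at 59 → 21 nt.
Frame +3: GCC ATG CGG CGG GGG AAG TAG GAT GAC GGG ACC CCC TAA TGC TCC CAC TGC TCC CAT GAC GGC AGC TGC GCG ATG CCA AGA GAA ACG — ATG at 6, stop TAG at 21 → 18 nt.
Frame -1: CGT TTC TCT TGG CAT CGC GCA GCT GCC GTC ATG GGA GCA GTG GGA GCA TTA GGG GGT CCC GTC ATC CTA CTT CCC CCG CCG CAT GGC — no ATG→stop ORF.
Frame -2: GTT TCT CTT GGC ATC GCG CAG CTG CCG TCA TGG GAG CAG TGG GAG CAT TAG GGG GTC CCG TCA TCC TAC TTC CCC CGC CGC ATG GCG — no ATG→stop ORF.
Frame -3: TTT CTC TTG GCA TCG CGC AGC TGC CGT CAT GGG AGC AGT GGG AGC ATT AGG GGG TCC CGT CAT CCT ACT TCC CCC GCC GCA TGG CGG — no ATG→stop ORF.
ORFs ≥ 4 codons: frame +2 41–61 (7 codons), frame +3 6–23 (6 codons). Count = 2.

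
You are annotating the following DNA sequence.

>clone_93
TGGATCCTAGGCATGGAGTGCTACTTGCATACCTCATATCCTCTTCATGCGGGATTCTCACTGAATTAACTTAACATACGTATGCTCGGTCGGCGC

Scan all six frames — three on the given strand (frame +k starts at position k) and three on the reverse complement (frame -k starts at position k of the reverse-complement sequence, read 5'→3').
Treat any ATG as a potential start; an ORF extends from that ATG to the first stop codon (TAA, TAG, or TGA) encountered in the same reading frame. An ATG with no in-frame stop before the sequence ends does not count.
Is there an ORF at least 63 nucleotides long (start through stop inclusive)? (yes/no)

Reverse complement (5'→3'): GCGCCGACCGAGCATACGTATGTTAAGTTAATTCAGTGAGAATCCCGCATGAAGAGGATATGAGGTATGCAAGTAGCACTCCATGCCTAGGATCCA
Frame +1: TGG ATC CTA GGC ATG GAG TGC TAC TTG CAT ACC TCA TAT CCT CTT CAT GCG GGA TTC TCA CTG AAT TAA CTT AAC ATA CGT ATG CTC GGT CGG CGC — ATG at 13, stop TAA at 67 → 57 nt.
Frame +2: GGA TCC TAG GCA TGG AGT GCT ACT TGC ATA CCT CAT ATC CTC TTC ATG CGG GAT TCT CAC TGA ATT AAC TTA ACA TAC GTA TGC TCG GTC GGC — ATG at 47, stop TGA at 62 → 18 nt.
Frame +3: GAT CCT AGG CAT GGA GTG CTA CTT GCA TAC CTC ATA TCC TCT TCA TGC GGG ATT CTC ACT GAA TTA ACT TAA CAT ACG TAT GCT CGG TCG GCG — no ATG→stop ORF.
Frame -1: GCG CCG ACC GAG CAT ACG TAT GTT AAG TTA ATT CAG TGA GAA TCC CGC ATG AAG AGG ATA TGA GGT ATG CAA GTA GCA CTC CAT GCC TAG GAT CCA — ATG at 49, stop TGA at 61 → 15 nt; ATG at 67, stop TAG at 88 → 24 nt.
Frame -2: CGC CGA CCG AGC ATA CGT ATG TTA AGT TAA TTC AGT GAG AAT CCC GCA TGA AGA GGA TAT GAG GTA TGC AAG TAG CAC TCC ATG CCT AGG ATC — ATG at 20, stop TAA at 29 → 12 nt.
Frame -3: GCC GAC CGA GCA TAC GTA TGT TAA GTT AAT TCA GTG AGA ATC CCG CAT GAA GAG GAT ATG AGG TAT GCA AGT AGC ACT CCA TGC CTA GGA TCC — no ATG→stop ORF.
Largest ORF found is 57 nucleotides < 63, so no.

no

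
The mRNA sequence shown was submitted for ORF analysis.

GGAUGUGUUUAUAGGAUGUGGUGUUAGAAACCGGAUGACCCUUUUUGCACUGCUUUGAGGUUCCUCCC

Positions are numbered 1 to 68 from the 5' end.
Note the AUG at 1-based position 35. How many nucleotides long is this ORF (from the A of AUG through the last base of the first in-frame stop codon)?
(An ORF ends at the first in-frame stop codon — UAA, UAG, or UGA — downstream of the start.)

24

Codons from position 35: AUG (35–37), ACC (38–40), CUU (41–43), UUU (44–46), GCA (47–49), CUG (50–52), CUU (53–55), UGA (56–58).
UGA is the first in-frame stop; ORF spans 35–58, 24 nucleotides.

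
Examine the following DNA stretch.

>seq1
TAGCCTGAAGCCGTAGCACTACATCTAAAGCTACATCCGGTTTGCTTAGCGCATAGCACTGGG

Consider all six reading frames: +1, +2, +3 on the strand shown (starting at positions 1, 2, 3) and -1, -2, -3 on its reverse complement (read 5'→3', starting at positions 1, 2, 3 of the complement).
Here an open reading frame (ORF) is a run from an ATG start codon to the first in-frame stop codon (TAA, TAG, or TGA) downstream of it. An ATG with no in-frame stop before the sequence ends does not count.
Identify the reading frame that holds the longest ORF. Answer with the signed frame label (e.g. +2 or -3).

Reverse complement (5'→3'): CCCAGTGCTATGCGCTAAGCAAACCGGATGTAGCTTTAGATGTAGTGCTACGGCTTCAGGCTA
Frame +1: TAG CCT GAA GCC GTA GCA CTA CAT CTA AAG CTA CAT CCG GTT TGC TTA GCG CAT AGC ACT GGG — no ATG→stop ORF.
Frame +2: AGC CTG AAG CCG TAG CAC TAC ATC TAA AGC TAC ATC CGG TTT GCT TAG CGC ATA GCA CTG — no ATG→stop ORF.
Frame +3: GCC TGA AGC CGT AGC ACT ACA TCT AAA GCT ACA TCC GGT TTG CTT AGC GCA TAG CAC TGG — no ATG→stop ORF.
Frame -1: CCC AGT GCT ATG CGC TAA GCA AAC CGG ATG TAG CTT TAG ATG TAG TGC TAC GGC TTC AGG CTA — ATG at 10, stop TAA at 16 → 9 nt; ATG at 28, stop TAG at 31 → 6 nt; ATG at 40, stop TAG at 43 → 6 nt.
Frame -2: CCA GTG CTA TGC GCT AAG CAA ACC GGA TGT AGC TTT AGA TGT AGT GCT ACG GCT TCA GGC — no ATG→stop ORF.
Frame -3: CAG TGC TAT GCG CTA AGC AAA CCG GAT GTA GCT TTA GAT GTA GTG CTA CGG CTT CAG GCT — no ATG→stop ORF.
Longest ORF is 9 nt in frame -1 (positions 10–18).

-1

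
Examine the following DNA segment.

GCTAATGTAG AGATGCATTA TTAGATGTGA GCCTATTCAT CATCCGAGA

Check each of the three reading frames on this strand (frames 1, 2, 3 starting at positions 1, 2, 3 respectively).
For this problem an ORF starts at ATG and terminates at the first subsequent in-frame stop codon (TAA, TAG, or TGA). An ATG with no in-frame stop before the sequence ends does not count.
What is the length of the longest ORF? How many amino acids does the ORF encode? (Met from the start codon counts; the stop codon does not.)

Frame 1: GCT AAT GTA GAG ATG CAT TAT TAG ATG TGA GCC TAT TCA TCA TCC GAG — ATG at 13, stop TAG at 22 → 12 nt; ATG at 25, stop TGA at 28 → 6 nt.
Frame 2: CTA ATG TAG AGA TGC ATT ATT AGA TGT GAG CCT ATT CAT CAT CCG AGA — ATG at 5, stop TAG at 8 → 6 nt.
Frame 3: TAA TGT AGA GAT GCA TTA TTA GAT GTG AGC CTA TTC ATC ATC CGA — no ATG→stop ORF.
Longest: frame 1, positions 13–24, 12 nt = 4 codons = 3 aa. → 3 amino acids.

3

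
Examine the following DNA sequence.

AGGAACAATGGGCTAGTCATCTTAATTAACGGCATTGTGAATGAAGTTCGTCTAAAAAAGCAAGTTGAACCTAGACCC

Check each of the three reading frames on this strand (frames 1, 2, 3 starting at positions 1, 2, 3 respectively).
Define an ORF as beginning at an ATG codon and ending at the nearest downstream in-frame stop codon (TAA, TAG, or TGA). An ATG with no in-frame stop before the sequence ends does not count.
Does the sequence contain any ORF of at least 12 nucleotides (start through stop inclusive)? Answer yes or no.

yes

Frame 1: AGG AAC AAT GGG CTA GTC ATC TTA ATT AAC GGC ATT GTG AAT GAA GTT CGT CTA AAA AAG CAA GTT GAA CCT AGA CCC — no ATG→stop ORF.
Frame 2: GGA ACA ATG GGC TAG TCA TCT TAA TTA ACG GCA TTG TGA ATG AAG TTC GTC TAA AAA AGC AAG TTG AAC CTA GAC — ATG at 8, stop TAG at 14 → 9 nt; ATG at 41, stop TAA at 53 → 15 nt.
Frame 3: GAA CAA TGG GCT AGT CAT CTT AAT TAA CGG CAT TGT GAA TGA AGT TCG TCT AAA AAA GCA AGT TGA ACC TAG ACC — no ATG→stop ORF.
Frame 2 has an ORF of 15 nucleotides (positions 41–55) ≥ 12, so yes.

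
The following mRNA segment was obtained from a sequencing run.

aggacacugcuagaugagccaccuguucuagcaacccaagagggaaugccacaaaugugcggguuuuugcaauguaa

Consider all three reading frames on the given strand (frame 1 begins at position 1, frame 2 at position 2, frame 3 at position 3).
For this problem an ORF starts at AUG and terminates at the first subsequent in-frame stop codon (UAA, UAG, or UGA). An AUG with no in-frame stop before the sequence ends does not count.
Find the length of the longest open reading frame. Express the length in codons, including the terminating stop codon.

Frame 1: AGG ACA CUG CUA GAU GAG CCA CCU GUU CUA GCA ACC CAA GAG GGA AUG CCA CAA AUG UGC GGG UUU UUG CAA UGU — no AUG→stop ORF.
Frame 2: GGA CAC UGC UAG AUG AGC CAC CUG UUC UAG CAA CCC AAG AGG GAA UGC CAC AAA UGU GCG GGU UUU UGC AAU GUA — AUG at 14, stop UAG at 29 → 18 nt.
Frame 3: GAC ACU GCU AGA UGA GCC ACC UGU UCU AGC AAC CCA AGA GGG AAU GCC ACA AAU GUG CGG GUU UUU GCA AUG UAA — AUG at 72, stop UAA at 75 → 6 nt.
Longest: frame 2, positions 14–31, 18 nt = 6 codons = 5 aa. → 6 codons.

6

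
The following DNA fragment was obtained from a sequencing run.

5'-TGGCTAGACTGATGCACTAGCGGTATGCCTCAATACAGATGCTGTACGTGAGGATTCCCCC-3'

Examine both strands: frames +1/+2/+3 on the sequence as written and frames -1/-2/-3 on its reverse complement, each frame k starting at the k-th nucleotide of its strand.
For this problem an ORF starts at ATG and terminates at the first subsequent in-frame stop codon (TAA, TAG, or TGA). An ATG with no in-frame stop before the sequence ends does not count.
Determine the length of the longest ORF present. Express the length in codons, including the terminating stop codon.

9

Reverse complement (5'→3'): GGGGGAATCCTCACGTACAGCATCTGTATTGAGGCATACCGCTAGTGCATCAGTCTAGCCA
Frame +1: TGG CTA GAC TGA TGC ACT AGC GGT ATG CCT CAA TAC AGA TGC TGT ACG TGA GGA TTC CCC — ATG at 25, stop TGA at 49 → 27 nt.
Frame +2: GGC TAG ACT GAT GCA CTA GCG GTA TGC CTC AAT ACA GAT GCT GTA CGT GAG GAT TCC CCC — no ATG→stop ORF.
Frame +3: GCT AGA CTG ATG CAC TAG CGG TAT GCC TCA ATA CAG ATG CTG TAC GTG AGG ATT CCC — ATG at 12, stop TAG at 18 → 9 nt.
Frame -1: GGG GGA ATC CTC ACG TAC AGC ATC TGT ATT GAG GCA TAC CGC TAG TGC ATC AGT CTA GCC — no ATG→stop ORF.
Frame -2: GGG GAA TCC TCA CGT ACA GCA TCT GTA TTG AGG CAT ACC GCT AGT GCA TCA GTC TAG CCA — no ATG→stop ORF.
Frame -3: GGG AAT CCT CAC GTA CAG CAT CTG TAT TGA GGC ATA CCG CTA GTG CAT CAG TCT AGC — no ATG→stop ORF.
Longest: frame +1, positions 25–51, 27 nt = 9 codons = 8 aa. → 9 codons.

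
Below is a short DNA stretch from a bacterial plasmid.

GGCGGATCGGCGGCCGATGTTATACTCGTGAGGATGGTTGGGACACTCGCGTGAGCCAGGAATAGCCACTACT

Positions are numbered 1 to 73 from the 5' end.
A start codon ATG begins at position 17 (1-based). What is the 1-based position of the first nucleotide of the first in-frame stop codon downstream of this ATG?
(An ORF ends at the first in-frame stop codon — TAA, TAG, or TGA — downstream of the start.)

29

Codons from position 17: ATG (17–19), TTA (20–22), TAC (23–25), TCG (26–28), TGA (29–31).
TGA is a stop codon; it begins at position 29.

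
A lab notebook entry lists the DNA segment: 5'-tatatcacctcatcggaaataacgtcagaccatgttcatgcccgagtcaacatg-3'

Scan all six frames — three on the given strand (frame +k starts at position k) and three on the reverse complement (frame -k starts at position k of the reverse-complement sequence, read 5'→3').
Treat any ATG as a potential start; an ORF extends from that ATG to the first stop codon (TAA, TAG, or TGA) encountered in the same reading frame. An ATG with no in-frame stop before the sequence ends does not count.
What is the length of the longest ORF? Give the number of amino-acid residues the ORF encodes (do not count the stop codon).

Reverse complement (5'→3'): CATGTTGACTCGGGCATGAACATGGTCTGACGTTATTTCCGATGAGGTGATATA
Frame +1: TAT ATC ACC TCA TCG GAA ATA ACG TCA GAC CAT GTT CAT GCC CGA GTC AAC ATG — no ATG→stop ORF.
Frame +2: ATA TCA CCT CAT CGG AAA TAA CGT CAG ACC ATG TTC ATG CCC GAG TCA ACA — no ATG→stop ORF.
Frame +3: TAT CAC CTC ATC GGA AAT AAC GTC AGA CCA TGT TCA TGC CCG AGT CAA CAT — no ATG→stop ORF.
Frame -1: CAT GTT GAC TCG GGC ATG AAC ATG GTC TGA CGT TAT TTC CGA TGA GGT GAT ATA — ATG at 16, stop TGA at 28 → 15 nt; ATG at 22, stop TGA at 28 → 9 nt.
Frame -2: ATG TTG ACT CGG GCA TGA ACA TGG TCT GAC GTT ATT TCC GAT GAG GTG ATA — ATG at 2, stop TGA at 17 → 18 nt.
Frame -3: TGT TGA CTC GGG CAT GAA CAT GGT CTG ACG TTA TTT CCG ATG AGG TGA TAT — ATG at 42, stop TGA at 48 → 9 nt.
Longest: frame -2, positions 2–19, 18 nt = 6 codons = 5 aa. → 5 amino acids.

5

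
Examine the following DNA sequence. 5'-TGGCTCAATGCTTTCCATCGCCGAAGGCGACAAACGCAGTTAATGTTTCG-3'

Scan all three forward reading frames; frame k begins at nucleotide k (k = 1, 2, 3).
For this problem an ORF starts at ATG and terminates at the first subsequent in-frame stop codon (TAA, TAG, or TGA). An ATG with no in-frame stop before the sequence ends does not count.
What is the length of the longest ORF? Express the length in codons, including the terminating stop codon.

Frame 1: TGG CTC AAT GCT TTC CAT CGC CGA AGG CGA CAA ACG CAG TTA ATG TTT — no ATG→stop ORF.
Frame 2: GGC TCA ATG CTT TCC ATC GCC GAA GGC GAC AAA CGC AGT TAA TGT TTC — ATG at 8, stop TAA at 41 → 36 nt.
Frame 3: GCT CAA TGC TTT CCA TCG CCG AAG GCG ACA AAC GCA GTT AAT GTT TCG — no ATG→stop ORF.
Longest: frame 2, positions 8–43, 36 nt = 12 codons = 11 aa. → 12 codons.

12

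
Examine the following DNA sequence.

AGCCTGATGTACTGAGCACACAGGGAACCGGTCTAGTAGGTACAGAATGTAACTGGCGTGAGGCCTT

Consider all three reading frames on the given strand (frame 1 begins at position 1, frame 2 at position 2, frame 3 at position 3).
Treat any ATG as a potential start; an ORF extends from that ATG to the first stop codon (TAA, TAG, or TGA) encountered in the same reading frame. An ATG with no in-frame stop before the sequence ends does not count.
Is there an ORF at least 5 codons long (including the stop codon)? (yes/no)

Frame 1: AGC CTG ATG TAC TGA GCA CAC AGG GAA CCG GTC TAG TAG GTA CAG AAT GTA ACT GGC GTG AGG CCT — ATG at 7, stop TGA at 13 → 9 nt.
Frame 2: GCC TGA TGT ACT GAG CAC ACA GGG AAC CGG TCT AGT AGG TAC AGA ATG TAA CTG GCG TGA GGC CTT — ATG at 47, stop TAA at 50 → 6 nt.
Frame 3: CCT GAT GTA CTG AGC ACA CAG GGA ACC GGT CTA GTA GGT ACA GAA TGT AAC TGG CGT GAG GCC — no ATG→stop ORF.
Largest ORF found is 3 codons < 5, so no.

no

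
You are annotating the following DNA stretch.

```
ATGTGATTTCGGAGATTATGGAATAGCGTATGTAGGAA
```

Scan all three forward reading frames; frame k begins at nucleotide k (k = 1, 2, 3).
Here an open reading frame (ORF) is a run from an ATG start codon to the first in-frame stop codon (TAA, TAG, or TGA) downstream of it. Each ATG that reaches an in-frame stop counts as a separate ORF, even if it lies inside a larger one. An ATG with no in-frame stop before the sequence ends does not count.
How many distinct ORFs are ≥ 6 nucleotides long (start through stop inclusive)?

Frame 1: ATG TGA TTT CGG AGA TTA TGG AAT AGC GTA TGT AGG — ATG at 1, stop TGA at 4 → 6 nt.
Frame 2: TGT GAT TTC GGA GAT TAT GGA ATA GCG TAT GTA GGA — no ATG→stop ORF.
Frame 3: GTG ATT TCG GAG ATT ATG GAA TAG CGT ATG TAG GAA — ATG at 18, stop TAG at 24 → 9 nt; ATG at 30, stop TAG at 33 → 6 nt.
ORFs ≥ 6 nucleotides: frame 1 1–6 (6 nucleotides), frame 3 18–26 (9 nucleotides), frame 3 30–35 (6 nucleotides). Count = 3.

3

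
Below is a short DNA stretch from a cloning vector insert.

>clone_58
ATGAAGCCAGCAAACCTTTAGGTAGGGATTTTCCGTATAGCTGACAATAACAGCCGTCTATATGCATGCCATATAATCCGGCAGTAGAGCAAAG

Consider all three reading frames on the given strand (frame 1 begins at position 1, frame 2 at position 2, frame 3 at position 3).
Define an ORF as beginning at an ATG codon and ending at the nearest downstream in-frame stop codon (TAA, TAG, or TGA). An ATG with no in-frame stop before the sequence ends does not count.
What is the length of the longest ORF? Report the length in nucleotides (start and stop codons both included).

21

Frame 1: ATG AAG CCA GCA AAC CTT TAG GTA GGG ATT TTC CGT ATA GCT GAC AAT AAC AGC CGT CTA TAT GCA TGC CAT ATA ATC CGG CAG TAG AGC AAA — ATG at 1, stop TAG at 19 → 21 nt.
Frame 2: TGA AGC CAG CAA ACC TTT AGG TAG GGA TTT TCC GTA TAG CTG ACA ATA ACA GCC GTC TAT ATG CAT GCC ATA TAA TCC GGC AGT AGA GCA AAG — ATG at 62, stop TAA at 74 → 15 nt.
Frame 3: GAA GCC AGC AAA CCT TTA GGT AGG GAT TTT CCG TAT AGC TGA CAA TAA CAG CCG TCT ATA TGC ATG CCA TAT AAT CCG GCA GTA GAG CAA — no ATG→stop ORF.
Longest: frame 1, positions 1–21, 21 nt = 7 codons = 6 aa. → 21 nucleotides.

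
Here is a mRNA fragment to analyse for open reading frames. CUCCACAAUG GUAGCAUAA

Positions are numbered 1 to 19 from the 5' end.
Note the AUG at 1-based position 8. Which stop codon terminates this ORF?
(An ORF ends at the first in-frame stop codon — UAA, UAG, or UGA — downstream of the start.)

UAA

Codons from position 8: AUG (8–10), GUA (11–13), GCA (14–16), UAA (17–19).
The first in-frame stop codon is UAA.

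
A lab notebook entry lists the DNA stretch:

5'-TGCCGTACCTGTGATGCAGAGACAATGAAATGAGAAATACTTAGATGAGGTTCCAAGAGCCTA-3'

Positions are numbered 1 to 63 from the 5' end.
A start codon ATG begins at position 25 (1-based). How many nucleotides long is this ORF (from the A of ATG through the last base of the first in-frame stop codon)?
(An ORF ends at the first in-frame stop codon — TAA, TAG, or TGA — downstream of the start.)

Codons from position 25: ATG (25–27), AAA (28–30), TGA (31–33).
TGA is the first in-frame stop; ORF spans 25–33, 9 nucleotides.

9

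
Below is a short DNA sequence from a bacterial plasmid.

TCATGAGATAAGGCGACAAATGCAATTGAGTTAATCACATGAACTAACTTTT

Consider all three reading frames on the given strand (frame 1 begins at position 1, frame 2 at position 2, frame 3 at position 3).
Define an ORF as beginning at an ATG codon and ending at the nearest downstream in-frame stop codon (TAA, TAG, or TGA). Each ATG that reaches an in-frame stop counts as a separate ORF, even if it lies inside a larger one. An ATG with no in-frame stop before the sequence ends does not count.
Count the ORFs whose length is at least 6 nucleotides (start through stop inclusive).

Frame 1: TCA TGA GAT AAG GCG ACA AAT GCA ATT GAG TTA ATC ACA TGA ACT AAC TTT — no ATG→stop ORF.
Frame 2: CAT GAG ATA AGG CGA CAA ATG CAA TTG AGT TAA TCA CAT GAA CTA ACT TTT — ATG at 20, stop TAA at 32 → 15 nt.
Frame 3: ATG AGA TAA GGC GAC AAA TGC AAT TGA GTT AAT CAC ATG AAC TAA CTT — ATG at 3, stop TAA at 9 → 9 nt; ATG at 39, stop TAA at 45 → 9 nt.
ORFs ≥ 6 nucleotides: frame 2 20–34 (15 nucleotides), frame 3 3–11 (9 nucleotides), frame 3 39–47 (9 nucleotides). Count = 3.

3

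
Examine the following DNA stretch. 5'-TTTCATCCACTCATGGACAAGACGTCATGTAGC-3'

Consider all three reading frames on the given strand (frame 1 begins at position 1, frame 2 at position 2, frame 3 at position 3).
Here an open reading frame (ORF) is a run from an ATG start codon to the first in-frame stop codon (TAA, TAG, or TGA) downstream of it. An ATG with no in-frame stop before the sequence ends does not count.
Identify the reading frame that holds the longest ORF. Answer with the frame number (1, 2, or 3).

Frame 1: TTT CAT CCA CTC ATG GAC AAG ACG TCA TGT AGC — no ATG→stop ORF.
Frame 2: TTC ATC CAC TCA TGG ACA AGA CGT CAT GTA — no ATG→stop ORF.
Frame 3: TCA TCC ACT CAT GGA CAA GAC GTC ATG TAG — ATG at 27, stop TAG at 30 → 6 nt.
Longest ORF is 6 nt in frame 3 (positions 27–32).

3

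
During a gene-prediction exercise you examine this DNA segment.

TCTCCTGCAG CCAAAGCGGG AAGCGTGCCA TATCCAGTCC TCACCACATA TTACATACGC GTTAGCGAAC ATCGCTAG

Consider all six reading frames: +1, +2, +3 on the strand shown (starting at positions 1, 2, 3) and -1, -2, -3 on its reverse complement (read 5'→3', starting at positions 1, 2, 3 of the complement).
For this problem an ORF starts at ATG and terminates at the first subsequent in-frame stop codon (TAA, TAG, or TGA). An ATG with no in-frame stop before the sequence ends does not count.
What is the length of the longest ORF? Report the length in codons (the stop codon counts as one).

Reverse complement (5'→3'): CTAGCGATGTTCGCTAACGCGTATGTAATATGTGGTGAGGACTGGATATGGCACGCTTCCCGCTTTGGCTGCAGGAGA
Frame +1: TCT CCT GCA GCC AAA GCG GGA AGC GTG CCA TAT CCA GTC CTC ACC ACA TAT TAC ATA CGC GTT AGC GAA CAT CGC TAG — no ATG→stop ORF.
Frame +2: CTC CTG CAG CCA AAG CGG GAA GCG TGC CAT ATC CAG TCC TCA CCA CAT ATT ACA TAC GCG TTA GCG AAC ATC GCT — no ATG→stop ORF.
Frame +3: TCC TGC AGC CAA AGC GGG AAG CGT GCC ATA TCC AGT CCT CAC CAC ATA TTA CAT ACG CGT TAG CGA ACA TCG CTA — no ATG→stop ORF.
Frame -1: CTA GCG ATG TTC GCT AAC GCG TAT GTA ATA TGT GGT GAG GAC TGG ATA TGG CAC GCT TCC CGC TTT GGC TGC AGG AGA — no ATG→stop ORF.
Frame -2: TAG CGA TGT TCG CTA ACG CGT ATG TAA TAT GTG GTG AGG ACT GGA TAT GGC ACG CTT CCC GCT TTG GCT GCA GGA — ATG at 23, stop TAA at 26 → 6 nt.
Frame -3: AGC GAT GTT CGC TAA CGC GTA TGT AAT ATG TGG TGA GGA CTG GAT ATG GCA CGC TTC CCG CTT TGG CTG CAG GAG — ATG at 30, stop TGA at 36 → 9 nt.
Longest: frame -3, positions 30–38, 9 nt = 3 codons = 2 aa. → 3 codons.

3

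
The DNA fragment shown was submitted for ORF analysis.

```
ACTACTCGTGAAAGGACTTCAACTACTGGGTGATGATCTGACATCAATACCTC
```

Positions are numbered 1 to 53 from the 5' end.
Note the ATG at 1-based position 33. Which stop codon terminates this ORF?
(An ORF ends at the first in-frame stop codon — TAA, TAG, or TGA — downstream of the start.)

Codons from position 33: ATG (33–35), ATC (36–38), TGA (39–41).
The first in-frame stop codon is TGA.

TGA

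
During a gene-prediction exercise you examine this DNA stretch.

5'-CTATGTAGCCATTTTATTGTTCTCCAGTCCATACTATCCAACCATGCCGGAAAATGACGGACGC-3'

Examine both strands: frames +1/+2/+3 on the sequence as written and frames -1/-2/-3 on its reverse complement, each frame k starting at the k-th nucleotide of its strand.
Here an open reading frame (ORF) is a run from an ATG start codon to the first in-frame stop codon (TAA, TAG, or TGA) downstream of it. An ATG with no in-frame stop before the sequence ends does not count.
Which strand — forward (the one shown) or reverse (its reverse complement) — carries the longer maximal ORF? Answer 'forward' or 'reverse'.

Reverse complement (5'→3'): GCGTCCGTCATTTTCCGGCATGGTTGGATAGTATGGACTGGAGAACAATAAAATGGCTACATAG
Frame +1: CTA TGT AGC CAT TTT ATT GTT CTC CAG TCC ATA CTA TCC AAC CAT GCC GGA AAA TGA CGG ACG — no ATG→stop ORF.
Frame +2: TAT GTA GCC ATT TTA TTG TTC TCC AGT CCA TAC TAT CCA ACC ATG CCG GAA AAT GAC GGA CGC — no ATG→stop ORF.
Frame +3: ATG TAG CCA TTT TAT TGT TCT CCA GTC CAT ACT ATC CAA CCA TGC CGG AAA ATG ACG GAC — ATG at 3, stop TAG at 6 → 6 nt.
Frame -1: GCG TCC GTC ATT TTC CGG CAT GGT TGG ATA GTA TGG ACT GGA GAA CAA TAA AAT GGC TAC ATA — no ATG→stop ORF.
Frame -2: CGT CCG TCA TTT TCC GGC ATG GTT GGA TAG TAT GGA CTG GAG AAC AAT AAA ATG GCT ACA TAG — ATG at 20, stop TAG at 29 → 12 nt; ATG at 53, stop TAG at 62 → 12 nt.
Frame -3: GTC CGT CAT TTT CCG GCA TGG TTG GAT AGT ATG GAC TGG AGA ACA ATA AAA TGG CTA CAT — no ATG→stop ORF.
Forward-strand max 6 nt; reverse-strand max 12 nt. The reverse strand has the longer ORF.

reverse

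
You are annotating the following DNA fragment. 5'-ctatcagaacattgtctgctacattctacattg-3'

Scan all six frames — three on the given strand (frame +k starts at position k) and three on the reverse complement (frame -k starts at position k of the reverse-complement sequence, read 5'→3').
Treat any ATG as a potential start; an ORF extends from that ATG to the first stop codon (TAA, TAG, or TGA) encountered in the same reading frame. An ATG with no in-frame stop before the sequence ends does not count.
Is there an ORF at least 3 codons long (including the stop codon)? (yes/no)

Reverse complement (5'→3'): CAATGTAGAATGTAGCAGACAATGTTCTGATAG
Frame +1: CTA TCA GAA CAT TGT CTG CTA CAT TCT ACA TTG — no ATG→stop ORF.
Frame +2: TAT CAG AAC ATT GTC TGC TAC ATT CTA CAT — no ATG→stop ORF.
Frame +3: ATC AGA ACA TTG TCT GCT ACA TTC TAC ATT — no ATG→stop ORF.
Frame -1: CAA TGT AGA ATG TAG CAG ACA ATG TTC TGA TAG — ATG at 10, stop TAG at 13 → 6 nt; ATG at 22, stop TGA at 28 → 9 nt.
Frame -2: AAT GTA GAA TGT AGC AGA CAA TGT TCT GAT — no ATG→stop ORF.
Frame -3: ATG TAG AAT GTA GCA GAC AAT GTT CTG ATA — ATG at 3, stop TAG at 6 → 6 nt.
Frame -1 has an ORF of 3 codons (positions 22–30) ≥ 3, so yes.

yes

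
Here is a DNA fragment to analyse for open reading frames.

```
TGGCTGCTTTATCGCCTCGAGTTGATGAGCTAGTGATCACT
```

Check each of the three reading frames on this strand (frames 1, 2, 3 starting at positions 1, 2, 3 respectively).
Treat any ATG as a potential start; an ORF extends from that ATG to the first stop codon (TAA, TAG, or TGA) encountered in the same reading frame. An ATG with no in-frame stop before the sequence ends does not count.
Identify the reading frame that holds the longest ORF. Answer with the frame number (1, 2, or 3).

Frame 1: TGG CTG CTT TAT CGC CTC GAG TTG ATG AGC TAG TGA TCA — ATG at 25, stop TAG at 31 → 9 nt.
Frame 2: GGC TGC TTT ATC GCC TCG AGT TGA TGA GCT AGT GAT CAC — no ATG→stop ORF.
Frame 3: GCT GCT TTA TCG CCT CGA GTT GAT GAG CTA GTG ATC ACT — no ATG→stop ORF.
Longest ORF is 9 nt in frame 1 (positions 25–33).

1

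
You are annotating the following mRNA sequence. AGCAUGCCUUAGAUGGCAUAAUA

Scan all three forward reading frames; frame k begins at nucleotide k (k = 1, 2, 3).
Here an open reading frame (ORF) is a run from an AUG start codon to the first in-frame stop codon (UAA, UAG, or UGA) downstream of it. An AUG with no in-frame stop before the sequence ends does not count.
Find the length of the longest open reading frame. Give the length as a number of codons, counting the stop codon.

Frame 1: AGC AUG CCU UAG AUG GCA UAA — AUG at 4, stop UAG at 10 → 9 nt; AUG at 13, stop UAA at 19 → 9 nt.
Frame 2: GCA UGC CUU AGA UGG CAU AAU — no AUG→stop ORF.
Frame 3: CAU GCC UUA GAU GGC AUA AUA — no AUG→stop ORF.
Longest: frame 1, positions 4–12, 9 nt = 3 codons = 2 aa. → 3 codons.

3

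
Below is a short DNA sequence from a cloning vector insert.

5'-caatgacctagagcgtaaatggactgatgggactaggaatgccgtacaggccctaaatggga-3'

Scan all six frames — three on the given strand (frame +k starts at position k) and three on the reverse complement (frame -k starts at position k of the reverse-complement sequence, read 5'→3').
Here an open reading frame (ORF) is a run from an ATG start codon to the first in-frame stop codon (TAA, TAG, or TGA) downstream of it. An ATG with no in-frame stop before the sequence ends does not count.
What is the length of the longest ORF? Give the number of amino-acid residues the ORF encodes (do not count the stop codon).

9

Reverse complement (5'→3'): TCCCATTTAGGGCCTGTACGGCATTCCTAGTCCCATCAGTCCATTTACGCTCTAGGTCATTG
Frame +1: CAA TGA CCT AGA GCG TAA ATG GAC TGA TGG GAC TAG GAA TGC CGT ACA GGC CCT AAA TGG — ATG at 19, stop TGA at 25 → 9 nt.
Frame +2: AAT GAC CTA GAG CGT AAA TGG ACT GAT GGG ACT AGG AAT GCC GTA CAG GCC CTA AAT GGG — no ATG→stop ORF.
Frame +3: ATG ACC TAG AGC GTA AAT GGA CTG ATG GGA CTA GGA ATG CCG TAC AGG CCC TAA ATG GGA — ATG at 3, stop TAG at 9 → 9 nt; ATG at 27, stop TAA at 54 → 30 nt; ATG at 39, stop TAA at 54 → 18 nt.
Frame -1: TCC CAT TTA GGG CCT GTA CGG CAT TCC TAG TCC CAT CAG TCC ATT TAC GCT CTA GGT CAT — no ATG→stop ORF.
Frame -2: CCC ATT TAG GGC CTG TAC GGC ATT CCT AGT CCC ATC AGT CCA TTT ACG CTC TAG GTC ATT — no ATG→stop ORF.
Frame -3: CCA TTT AGG GCC TGT ACG GCA TTC CTA GTC CCA TCA GTC CAT TTA CGC TCT AGG TCA TTG — no ATG→stop ORF.
Longest: frame +3, positions 27–56, 30 nt = 10 codons = 9 aa. → 9 amino acids.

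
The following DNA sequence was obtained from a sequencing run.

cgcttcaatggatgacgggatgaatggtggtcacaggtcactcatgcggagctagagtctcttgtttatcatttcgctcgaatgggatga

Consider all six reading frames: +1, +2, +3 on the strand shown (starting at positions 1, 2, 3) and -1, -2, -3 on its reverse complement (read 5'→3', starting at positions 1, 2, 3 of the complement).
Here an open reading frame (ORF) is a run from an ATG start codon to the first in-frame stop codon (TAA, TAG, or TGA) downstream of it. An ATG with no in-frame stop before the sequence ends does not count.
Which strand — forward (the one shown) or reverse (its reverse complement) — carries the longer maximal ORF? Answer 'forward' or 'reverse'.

Reverse complement (5'→3'): TCATCCCATTCGAGCGAAATGATAAACAAGAGACTCTAGCTCCGCATGAGTGACCTGTGACCACCATTCATCCCGTCATCCATTGAAGCG
Frame +1: CGC TTC AAT GGA TGA CGG GAT GAA TGG TGG TCA CAG GTC ACT CAT GCG GAG CTA GAG TCT CTT GTT TAT CAT TTC GCT CGA ATG GGA TGA — ATG at 82, stop TGA at 88 → 9 nt.
Frame +2: GCT TCA ATG GAT GAC GGG ATG AAT GGT GGT CAC AGG TCA CTC ATG CGG AGC TAG AGT CTC TTG TTT ATC ATT TCG CTC GAA TGG GAT — ATG at 8, stop TAG at 53 → 48 nt; ATG at 20, stop TAG at 53 → 36 nt; ATG at 44, stop TAG at 53 → 12 nt.
Frame +3: CTT CAA TGG ATG ACG GGA TGA ATG GTG GTC ACA GGT CAC TCA TGC GGA GCT AGA GTC TCT TGT TTA TCA TTT CGC TCG AAT GGG ATG — ATG at 12, stop TGA at 21 → 12 nt.
Frame -1: TCA TCC CAT TCG AGC GAA ATG ATA AAC AAG AGA CTC TAG CTC CGC ATG AGT GAC CTG TGA CCA CCA TTC ATC CCG TCA TCC ATT GAA GCG — ATG at 19, stop TAG at 37 → 21 nt; ATG at 46, stop TGA at 58 → 15 nt.
Frame -2: CAT CCC ATT CGA GCG AAA TGA TAA ACA AGA GAC TCT AGC TCC GCA TGA GTG ACC TGT GAC CAC CAT TCA TCC CGT CAT CCA TTG AAG — no ATG→stop ORF.
Frame -3: ATC CCA TTC GAG CGA AAT GAT AAA CAA GAG ACT CTA GCT CCG CAT GAG TGA CCT GTG ACC ACC ATT CAT CCC GTC ATC CAT TGA AGC — no ATG→stop ORF.
Forward-strand max 48 nt; reverse-strand max 21 nt. The forward strand has the longer ORF.

forward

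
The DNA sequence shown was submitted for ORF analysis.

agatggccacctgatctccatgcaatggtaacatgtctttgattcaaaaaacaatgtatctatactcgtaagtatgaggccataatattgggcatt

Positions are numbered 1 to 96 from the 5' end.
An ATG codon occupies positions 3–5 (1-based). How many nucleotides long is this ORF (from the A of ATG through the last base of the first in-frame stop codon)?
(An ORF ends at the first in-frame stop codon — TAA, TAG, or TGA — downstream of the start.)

12

Codons from position 3: ATG (3–5), GCC (6–8), ACC (9–11), TGA (12–14).
TGA is the first in-frame stop; ORF spans 3–14, 12 nucleotides.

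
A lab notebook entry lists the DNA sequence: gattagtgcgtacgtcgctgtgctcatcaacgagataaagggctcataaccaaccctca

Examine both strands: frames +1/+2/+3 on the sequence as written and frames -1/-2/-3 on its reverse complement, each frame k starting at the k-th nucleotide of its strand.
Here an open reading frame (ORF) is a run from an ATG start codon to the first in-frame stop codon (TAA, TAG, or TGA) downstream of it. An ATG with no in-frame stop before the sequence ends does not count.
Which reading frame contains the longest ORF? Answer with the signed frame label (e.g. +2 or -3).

-1

Reverse complement (5'→3'): TGAGGGTTGGTTATGAGCCCTTTATCTCGTTGATGAGCACAGCGACGTACGCACTAATC
Frame +1: GAT TAG TGC GTA CGT CGC TGT GCT CAT CAA CGA GAT AAA GGG CTC ATA ACC AAC CCT — no ATG→stop ORF.
Frame +2: ATT AGT GCG TAC GTC GCT GTG CTC ATC AAC GAG ATA AAG GGC TCA TAA CCA ACC CTC — no ATG→stop ORF.
Frame +3: TTA GTG CGT ACG TCG CTG TGC TCA TCA ACG AGA TAA AGG GCT CAT AAC CAA CCC TCA — no ATG→stop ORF.
Frame -1: TGA GGG TTG GTT ATG AGC CCT TTA TCT CGT TGA TGA GCA CAG CGA CGT ACG CAC TAA — ATG at 13, stop TGA at 31 → 21 nt.
Frame -2: GAG GGT TGG TTA TGA GCC CTT TAT CTC GTT GAT GAG CAC AGC GAC GTA CGC ACT AAT — no ATG→stop ORF.
Frame -3: AGG GTT GGT TAT GAG CCC TTT ATC TCG TTG ATG AGC ACA GCG ACG TAC GCA CTA ATC — no ATG→stop ORF.
Longest ORF is 21 nt in frame -1 (positions 13–33).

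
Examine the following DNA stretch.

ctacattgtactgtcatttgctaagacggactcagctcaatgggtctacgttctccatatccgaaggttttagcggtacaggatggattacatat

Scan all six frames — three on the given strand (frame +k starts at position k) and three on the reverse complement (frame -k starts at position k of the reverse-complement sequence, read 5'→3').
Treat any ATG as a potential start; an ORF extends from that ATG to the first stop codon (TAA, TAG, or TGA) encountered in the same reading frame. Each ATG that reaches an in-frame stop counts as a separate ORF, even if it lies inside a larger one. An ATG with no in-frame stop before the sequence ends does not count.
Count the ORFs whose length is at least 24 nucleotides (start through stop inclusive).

1

Reverse complement (5'→3'): ATATGTAATCCATCCTGTACCGCTAAAACCTTCGGATATGGAGAACGTAGACCCATTGAGCTGAGTCCGTCTTAGCAAATGACAGTACAATGTAG
Frame +1: CTA CAT TGT ACT GTC ATT TGC TAA GAC GGA CTC AGC TCA ATG GGT CTA CGT TCT CCA TAT CCG AAG GTT TTA GCG GTA CAG GAT GGA TTA CAT — no ATG→stop ORF.
Frame +2: TAC ATT GTA CTG TCA TTT GCT AAG ACG GAC TCA GCT CAA TGG GTC TAC GTT CTC CAT ATC CGA AGG TTT TAG CGG TAC AGG ATG GAT TAC ATA — no ATG→stop ORF.
Frame +3: ACA TTG TAC TGT CAT TTG CTA AGA CGG ACT CAG CTC AAT GGG TCT ACG TTC TCC ATA TCC GAA GGT TTT AGC GGT ACA GGA TGG ATT ACA TAT — no ATG→stop ORF.
Frame -1: ATA TGT AAT CCA TCC TGT ACC GCT AAA ACC TTC GGA TAT GGA GAA CGT AGA CCC ATT GAG CTG AGT CCG TCT TAG CAA ATG ACA GTA CAA TGT — no ATG→stop ORF.
Frame -2: TAT GTA ATC CAT CCT GTA CCG CTA AAA CCT TCG GAT ATG GAG AAC GTA GAC CCA TTG AGC TGA GTC CGT CTT AGC AAA TGA CAG TAC AAT GTA — ATG at 38, stop TGA at 62 → 27 nt.
Frame -3: ATG TAA TCC ATC CTG TAC CGC TAA AAC CTT CGG ATA TGG AGA ACG TAG ACC CAT TGA GCT GAG TCC GTC TTA GCA AAT GAC AGT ACA ATG TAG — ATG at 3, stop TAA at 6 → 6 nt; ATG at 90, stop TAG at 93 → 6 nt.
ORFs ≥ 24 nucleotides: frame -2 38–64 (27 nucleotides). Count = 1.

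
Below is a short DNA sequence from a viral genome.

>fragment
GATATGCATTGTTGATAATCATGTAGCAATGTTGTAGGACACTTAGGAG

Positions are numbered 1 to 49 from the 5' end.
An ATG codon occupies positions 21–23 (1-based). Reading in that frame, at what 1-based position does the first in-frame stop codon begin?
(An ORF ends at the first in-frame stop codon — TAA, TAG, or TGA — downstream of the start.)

Codons from position 21: ATG (21–23), TAG (24–26).
TAG is a stop codon; it begins at position 24.

24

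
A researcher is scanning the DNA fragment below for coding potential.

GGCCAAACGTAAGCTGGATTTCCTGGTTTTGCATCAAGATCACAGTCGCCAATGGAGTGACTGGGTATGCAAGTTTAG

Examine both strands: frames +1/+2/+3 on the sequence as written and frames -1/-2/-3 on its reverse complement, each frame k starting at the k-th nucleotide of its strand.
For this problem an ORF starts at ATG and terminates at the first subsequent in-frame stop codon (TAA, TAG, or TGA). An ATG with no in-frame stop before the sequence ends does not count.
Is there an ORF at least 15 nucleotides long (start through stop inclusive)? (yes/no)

Reverse complement (5'→3'): CTAAACTTGCATACCCAGTCACTCCATTGGCGACTGTGATCTTGATGCAAAACCAGGAAATCCAGCTTACGTTTGGCC
Frame +1: GGC CAA ACG TAA GCT GGA TTT CCT GGT TTT GCA TCA AGA TCA CAG TCG CCA ATG GAG TGA CTG GGT ATG CAA GTT TAG — ATG at 52, stop TGA at 58 → 9 nt; ATG at 67, stop TAG at 76 → 12 nt.
Frame +2: GCC AAA CGT AAG CTG GAT TTC CTG GTT TTG CAT CAA GAT CAC AGT CGC CAA TGG AGT GAC TGG GTA TGC AAG TTT — no ATG→stop ORF.
Frame +3: CCA AAC GTA AGC TGG ATT TCC TGG TTT TGC ATC AAG ATC ACA GTC GCC AAT GGA GTG ACT GGG TAT GCA AGT TTA — no ATG→stop ORF.
Frame -1: CTA AAC TTG CAT ACC CAG TCA CTC CAT TGG CGA CTG TGA TCT TGA TGC AAA ACC AGG AAA TCC AGC TTA CGT TTG GCC — no ATG→stop ORF.
Frame -2: TAA ACT TGC ATA CCC AGT CAC TCC ATT GGC GAC TGT GAT CTT GAT GCA AAA CCA GGA AAT CCA GCT TAC GTT TGG — no ATG→stop ORF.
Frame -3: AAA CTT GCA TAC CCA GTC ACT CCA TTG GCG ACT GTG ATC TTG ATG CAA AAC CAG GAA ATC CAG CTT ACG TTT GGC — no ATG→stop ORF.
Largest ORF found is 12 nucleotides < 15, so no.

no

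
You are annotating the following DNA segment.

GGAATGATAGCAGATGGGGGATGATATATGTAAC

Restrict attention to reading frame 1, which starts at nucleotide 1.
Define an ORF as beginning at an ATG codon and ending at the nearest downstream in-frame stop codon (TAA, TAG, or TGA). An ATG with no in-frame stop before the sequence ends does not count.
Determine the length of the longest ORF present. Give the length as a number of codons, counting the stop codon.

Frame 1: GGA ATG ATA GCA GAT GGG GGA TGA TAT ATG TAA — ATG at 4, stop TGA at 22 → 21 nt; ATG at 28, stop TAA at 31 → 6 nt.
Longest: frame 1, positions 4–24, 21 nt = 7 codons = 6 aa. → 7 codons.

7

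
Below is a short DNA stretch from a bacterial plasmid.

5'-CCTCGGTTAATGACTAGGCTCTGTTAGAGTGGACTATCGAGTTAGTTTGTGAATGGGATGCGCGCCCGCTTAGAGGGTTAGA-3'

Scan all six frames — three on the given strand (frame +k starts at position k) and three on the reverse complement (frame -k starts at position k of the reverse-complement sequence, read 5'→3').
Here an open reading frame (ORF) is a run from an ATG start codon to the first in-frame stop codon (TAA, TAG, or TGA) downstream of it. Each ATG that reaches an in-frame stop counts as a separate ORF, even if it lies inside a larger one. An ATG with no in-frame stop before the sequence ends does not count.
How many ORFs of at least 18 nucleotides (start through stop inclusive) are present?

3

Reverse complement (5'→3'): TCTAACCCTCTAAGCGGGCGCGCATCCCATTCACAAACTAACTCGATAGTCCACTCTAACAGAGCCTAGTCATTAACCGAGG
Frame +1: CCT CGG TTA ATG ACT AGG CTC TGT TAG AGT GGA CTA TCG AGT TAG TTT GTG AAT GGG ATG CGC GCC CGC TTA GAG GGT TAG — ATG at 10, stop TAG at 25 → 18 nt; ATG at 58, stop TAG at 79 → 24 nt.
Frame +2: CTC GGT TAA TGA CTA GGC TCT GTT AGA GTG GAC TAT CGA GTT AGT TTG TGA ATG GGA TGC GCG CCC GCT TAG AGG GTT AGA — ATG at 53, stop TAG at 71 → 21 nt.
Frame +3: TCG GTT AAT GAC TAG GCT CTG TTA GAG TGG ACT ATC GAG TTA GTT TGT GAA TGG GAT GCG CGC CCG CTT AGA GGG TTA — no ATG→stop ORF.
Frame -1: TCT AAC CCT CTA AGC GGG CGC GCA TCC CAT TCA CAA ACT AAC TCG ATA GTC CAC TCT AAC AGA GCC TAG TCA TTA ACC GAG — no ATG→stop ORF.
Frame -2: CTA ACC CTC TAA GCG GGC GCG CAT CCC ATT CAC AAA CTA ACT CGA TAG TCC ACT CTA ACA GAG CCT AGT CAT TAA CCG AGG — no ATG→stop ORF.
Frame -3: TAA CCC TCT AAG CGG GCG CGC ATC CCA TTC ACA AAC TAA CTC GAT AGT CCA CTC TAA CAG AGC CTA GTC ATT AAC CGA — no ATG→stop ORF.
ORFs ≥ 18 nucleotides: frame +1 10–27 (18 nucleotides), frame +1 58–81 (24 nucleotides), frame +2 53–73 (21 nucleotides). Count = 3.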